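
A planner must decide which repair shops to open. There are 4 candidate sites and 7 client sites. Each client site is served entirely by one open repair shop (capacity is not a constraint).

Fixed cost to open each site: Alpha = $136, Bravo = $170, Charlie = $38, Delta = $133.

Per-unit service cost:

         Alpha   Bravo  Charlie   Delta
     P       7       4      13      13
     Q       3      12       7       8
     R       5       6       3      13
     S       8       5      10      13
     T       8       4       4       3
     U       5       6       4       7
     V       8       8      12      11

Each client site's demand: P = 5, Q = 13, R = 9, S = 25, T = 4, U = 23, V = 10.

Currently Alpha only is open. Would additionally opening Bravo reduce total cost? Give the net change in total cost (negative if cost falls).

Current service cost with {Alpha}: 546.
Adding Bravo: each client site re-picks its cheapest; new service cost 440, saving 106.
Extra fixed cost: 170. Net change = 170 − 106 = 64.
(Totals: 682 → 746.)

No — net change +64 (cost rises by 64).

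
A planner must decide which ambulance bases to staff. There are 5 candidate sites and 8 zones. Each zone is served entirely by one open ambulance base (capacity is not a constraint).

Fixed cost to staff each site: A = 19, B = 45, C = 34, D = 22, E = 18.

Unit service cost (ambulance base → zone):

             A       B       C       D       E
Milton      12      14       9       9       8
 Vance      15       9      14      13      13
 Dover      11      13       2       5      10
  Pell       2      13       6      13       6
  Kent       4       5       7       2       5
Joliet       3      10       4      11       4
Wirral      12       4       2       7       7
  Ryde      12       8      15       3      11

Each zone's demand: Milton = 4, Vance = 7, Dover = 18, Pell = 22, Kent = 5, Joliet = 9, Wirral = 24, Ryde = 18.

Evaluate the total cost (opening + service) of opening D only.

Each zone is assigned to its cheapest site among the open ones.
{D}: Milton→D 9·4=36, Vance→D 13·7=91, Dover→D 5·18=90, Pell→D 13·22=286, Kent→D 2·5=10, Joliet→D 11·9=99, Wirral→D 7·24=168, Ryde→D 3·18=54. Service 834; fixed 22; total 856.

Total cost: 856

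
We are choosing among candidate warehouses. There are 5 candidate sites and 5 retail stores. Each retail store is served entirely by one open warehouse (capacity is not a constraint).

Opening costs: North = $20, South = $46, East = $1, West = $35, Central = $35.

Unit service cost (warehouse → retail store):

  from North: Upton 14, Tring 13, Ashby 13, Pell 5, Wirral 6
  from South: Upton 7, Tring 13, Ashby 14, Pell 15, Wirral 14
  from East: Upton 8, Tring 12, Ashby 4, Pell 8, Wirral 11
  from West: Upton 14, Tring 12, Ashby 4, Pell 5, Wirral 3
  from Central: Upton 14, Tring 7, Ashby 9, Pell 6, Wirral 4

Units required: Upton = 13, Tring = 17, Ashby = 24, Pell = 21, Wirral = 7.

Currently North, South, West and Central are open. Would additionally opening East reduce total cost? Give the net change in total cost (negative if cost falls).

Current service cost with {North, South, West, Central}: 432.
Adding East: each retail store re-picks its cheapest; new service cost 432, saving 0.
Extra fixed cost: 1. Net change = 1 − 0 = 1.
(Totals: 568 → 569.)

No — net change +1 (cost rises by 1).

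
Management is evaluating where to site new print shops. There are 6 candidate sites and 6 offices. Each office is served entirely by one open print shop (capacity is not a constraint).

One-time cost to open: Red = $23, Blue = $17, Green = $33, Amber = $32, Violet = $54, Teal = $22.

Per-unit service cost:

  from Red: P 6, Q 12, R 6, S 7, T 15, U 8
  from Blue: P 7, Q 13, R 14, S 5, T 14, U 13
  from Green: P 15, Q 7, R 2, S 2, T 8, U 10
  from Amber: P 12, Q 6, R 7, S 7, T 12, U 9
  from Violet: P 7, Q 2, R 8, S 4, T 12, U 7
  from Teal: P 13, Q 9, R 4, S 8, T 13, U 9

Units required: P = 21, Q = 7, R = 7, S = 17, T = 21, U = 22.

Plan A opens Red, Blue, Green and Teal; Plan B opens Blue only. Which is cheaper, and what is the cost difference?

Plan A is cheaper by 356.

Plan A: {Red, Blue, Green, Teal}: P→Red 6·21=126, Q→Green 7·7=49, R→Green 2·7=14, S→Green 2·17=34, T→Green 8·21=168, U→Red 8·22=176. Service 567; fixed 95; total 662.
Plan B: {Blue}: P→Blue 7·21=147, Q→Blue 13·7=91, R→Blue 14·7=98, S→Blue 5·17=85, T→Blue 14·21=294, U→Blue 13·22=286. Service 1001; fixed 17; total 1018.
Difference: |662 − 1018| = 356.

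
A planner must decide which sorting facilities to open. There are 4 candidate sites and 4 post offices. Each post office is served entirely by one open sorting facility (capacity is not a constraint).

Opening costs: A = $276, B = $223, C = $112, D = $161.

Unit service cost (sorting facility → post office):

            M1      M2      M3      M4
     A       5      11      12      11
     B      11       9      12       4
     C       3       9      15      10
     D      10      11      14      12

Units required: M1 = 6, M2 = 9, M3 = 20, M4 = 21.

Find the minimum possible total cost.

For any fixed open set, each post office goes to its cheapest open site; total = fixed + service.
{B}: M1→B 11·6=66, M2→B 9·9=81, M3→B 12·20=240, M4→B 4·21=84. Service 471; fixed 223; total 694.
{C}: service 609 + fixed 112 = 721
{B, C}: M1→C 3·6=18, M2→B 9·9=81, M3→B 12·20=240, M4→B 4·21=84. Service 423; fixed 335; total 758.
{A, B, C, D}: M1→C 3·6=18, M2→B 9·9=81, M3→A 12·20=240, M4→B 4·21=84. Service 423; fixed 772; total 1195.
No other subset beats 694.

Minimum total cost: 694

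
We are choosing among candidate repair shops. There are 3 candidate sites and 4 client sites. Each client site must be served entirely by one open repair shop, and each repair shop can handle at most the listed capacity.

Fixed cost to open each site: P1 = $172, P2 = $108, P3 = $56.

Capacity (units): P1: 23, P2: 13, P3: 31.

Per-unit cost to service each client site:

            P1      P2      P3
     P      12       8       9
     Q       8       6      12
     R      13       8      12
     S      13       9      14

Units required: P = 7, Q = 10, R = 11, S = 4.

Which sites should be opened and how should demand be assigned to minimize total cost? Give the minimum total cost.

Open {P2, P3}: P→P3 9·7=63, Q→P2 6·10=60, R→P3 12·11=132, S→P3 14·4=56.
Loads: P2 carries 10/13, P3 carries 22/31. Service 311; fixed 164; total 475.
Next best feasible plan costs 491.

Minimum total cost: 475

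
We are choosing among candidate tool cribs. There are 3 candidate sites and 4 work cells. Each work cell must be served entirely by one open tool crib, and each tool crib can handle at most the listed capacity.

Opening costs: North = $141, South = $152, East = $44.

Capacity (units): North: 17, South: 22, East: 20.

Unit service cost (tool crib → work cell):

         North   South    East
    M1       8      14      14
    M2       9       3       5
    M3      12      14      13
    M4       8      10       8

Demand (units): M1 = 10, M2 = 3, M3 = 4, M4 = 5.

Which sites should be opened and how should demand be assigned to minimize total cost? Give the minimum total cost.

Minimum total cost: 368

Open {North, East}: M1→North 8·10=80, M2→East 5·3=15, M3→North 12·4=48, M4→East 8·5=40.
Loads: North carries 14/17, East carries 8/20. Service 183; fixed 185; total 368.
Next best feasible plan costs 372.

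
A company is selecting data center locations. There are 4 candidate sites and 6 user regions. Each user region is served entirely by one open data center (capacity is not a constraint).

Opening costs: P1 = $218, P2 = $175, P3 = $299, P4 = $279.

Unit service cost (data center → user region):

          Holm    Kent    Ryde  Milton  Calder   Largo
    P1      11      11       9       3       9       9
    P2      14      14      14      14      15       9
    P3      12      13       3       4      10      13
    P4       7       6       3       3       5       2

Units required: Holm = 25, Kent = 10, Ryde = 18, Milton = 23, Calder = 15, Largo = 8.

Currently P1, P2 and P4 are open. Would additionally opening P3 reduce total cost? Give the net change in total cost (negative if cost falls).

No — net change +299 (cost rises by 299).

Current service cost with {P1, P2, P4}: 449.
Adding P3: each user region re-picks its cheapest; new service cost 449, saving 0.
Extra fixed cost: 299. Net change = 299 − 0 = 299.
(Totals: 1121 → 1420.)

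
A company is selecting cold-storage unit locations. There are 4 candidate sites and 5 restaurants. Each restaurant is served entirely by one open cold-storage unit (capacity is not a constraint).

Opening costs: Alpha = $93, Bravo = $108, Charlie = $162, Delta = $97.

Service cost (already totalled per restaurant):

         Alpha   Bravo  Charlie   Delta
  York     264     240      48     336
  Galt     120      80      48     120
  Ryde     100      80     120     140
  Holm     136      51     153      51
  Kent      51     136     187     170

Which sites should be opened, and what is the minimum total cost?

For any fixed open set, each restaurant goes to its cheapest open site; total = fixed + service.
{Bravo, Charlie}: York→Charlie 48, Galt→Charlie 48, Ryde→Bravo 80, Holm→Bravo 51, Kent→Bravo 136. Service 363; fixed 270; total 633.
{Alpha, Charlie}: service 383 + fixed 255 = 638
{Alpha, Bravo, Charlie}: York→Charlie 48, Galt→Charlie 48, Ryde→Bravo 80, Holm→Bravo 51, Kent→Alpha 51. Service 278; fixed 363; total 641.
{Alpha, Bravo, Charlie, Delta}: York→Charlie 48, Galt→Charlie 48, Ryde→Bravo 80, Holm→Bravo 51, Kent→Alpha 51. Service 278; fixed 460; total 738.
No other subset beats 633.

Open Bravo and Charlie; minimum total cost 633.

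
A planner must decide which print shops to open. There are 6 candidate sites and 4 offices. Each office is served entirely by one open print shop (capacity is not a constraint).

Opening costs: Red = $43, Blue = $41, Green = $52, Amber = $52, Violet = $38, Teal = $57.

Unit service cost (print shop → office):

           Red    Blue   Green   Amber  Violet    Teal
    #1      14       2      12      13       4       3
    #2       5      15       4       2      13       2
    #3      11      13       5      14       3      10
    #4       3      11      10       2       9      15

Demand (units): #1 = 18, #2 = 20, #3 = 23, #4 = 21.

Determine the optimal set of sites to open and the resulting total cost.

Open Amber and Violet; minimum total cost 313.

For any fixed open set, each office goes to its cheapest open site; total = fixed + service.
{Amber, Violet}: #1→Violet 4·18=72, #2→Amber 2·20=40, #3→Violet 3·23=69, #4→Amber 2·21=42. Service 223; fixed 90; total 313.
{Blue, Amber, Violet}: service 187 + fixed 131 = 318
{Amber, Violet, Teal}: #1→Teal 3·18=54, #2→Amber 2·20=40, #3→Violet 3·23=69, #4→Amber 2·21=42. Service 205; fixed 147; total 352.
{Red, Blue, Green, Amber, Violet, Teal}: service 187 + fixed 283 = 470
No other subset beats 313.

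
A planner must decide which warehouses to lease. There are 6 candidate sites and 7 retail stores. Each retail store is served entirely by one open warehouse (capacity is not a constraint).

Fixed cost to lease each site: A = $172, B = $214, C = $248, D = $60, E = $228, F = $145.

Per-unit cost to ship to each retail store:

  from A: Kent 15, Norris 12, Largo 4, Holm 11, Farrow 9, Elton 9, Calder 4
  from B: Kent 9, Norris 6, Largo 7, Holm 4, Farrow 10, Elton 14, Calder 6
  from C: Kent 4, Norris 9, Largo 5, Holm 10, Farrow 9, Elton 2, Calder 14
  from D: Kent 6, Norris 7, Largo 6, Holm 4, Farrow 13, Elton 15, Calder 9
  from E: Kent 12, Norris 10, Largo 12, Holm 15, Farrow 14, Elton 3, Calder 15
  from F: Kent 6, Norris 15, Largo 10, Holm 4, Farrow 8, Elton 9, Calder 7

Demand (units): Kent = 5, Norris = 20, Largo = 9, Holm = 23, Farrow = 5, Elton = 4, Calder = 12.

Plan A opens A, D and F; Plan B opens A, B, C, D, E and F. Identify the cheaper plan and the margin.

Plan A: {A, D, F}: Kent→D 6·5=30, Norris→D 7·20=140, Largo→A 4·9=36, Holm→D 4·23=92, Farrow→F 8·5=40, Elton→A 9·4=36, Calder→A 4·12=48. Service 422; fixed 377; total 799.
Plan B: {A, B, C, D, E, F}: Kent→C 4·5=20, Norris→B 6·20=120, Largo→A 4·9=36, Holm→B 4·23=92, Farrow→F 8·5=40, Elton→C 2·4=8, Calder→A 4·12=48. Service 364; fixed 1067; total 1431.
Difference: |799 − 1431| = 632.

Plan A is cheaper by 632.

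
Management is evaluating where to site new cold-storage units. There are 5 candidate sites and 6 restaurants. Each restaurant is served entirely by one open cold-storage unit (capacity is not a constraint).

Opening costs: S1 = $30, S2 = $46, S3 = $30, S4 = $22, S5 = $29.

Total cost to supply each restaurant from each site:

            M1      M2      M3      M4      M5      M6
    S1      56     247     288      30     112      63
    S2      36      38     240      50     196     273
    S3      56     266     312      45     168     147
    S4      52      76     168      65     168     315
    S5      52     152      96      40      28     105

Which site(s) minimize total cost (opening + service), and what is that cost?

For any fixed open set, each restaurant goes to its cheapest open site; total = fixed + service.
{S1, S2, S5}: M1→S2 36, M2→S2 38, M3→S5 96, M4→S1 30, M5→S5 28, M6→S1 63. Service 291; fixed 105; total 396.
{S1, S2, S4, S5}: service 291 + fixed 127 = 418
{S2, S5}: M1→S2 36, M2→S2 38, M3→S5 96, M4→S5 40, M5→S5 28, M6→S5 105. Service 343; fixed 75; total 418.
{S1, S2, S3, S4, S5}: M1→S2 36, M2→S2 38, M3→S5 96, M4→S1 30, M5→S5 28, M6→S1 63. Service 291; fixed 157; total 448.
No other subset beats 396.

Open S1, S2 and S5; minimum total cost 396.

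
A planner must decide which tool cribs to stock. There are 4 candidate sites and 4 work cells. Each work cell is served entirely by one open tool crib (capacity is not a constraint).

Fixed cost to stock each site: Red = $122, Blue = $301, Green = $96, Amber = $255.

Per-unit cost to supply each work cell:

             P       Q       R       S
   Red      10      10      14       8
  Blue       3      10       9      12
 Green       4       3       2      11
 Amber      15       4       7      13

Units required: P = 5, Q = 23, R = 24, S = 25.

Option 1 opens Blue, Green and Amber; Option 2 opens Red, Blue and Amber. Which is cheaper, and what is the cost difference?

Option 1: {Blue, Green, Amber}: P→Blue 3·5=15, Q→Green 3·23=69, R→Green 2·24=48, S→Green 11·25=275. Service 407; fixed 652; total 1059.
Option 2: {Red, Blue, Amber}: P→Blue 3·5=15, Q→Amber 4·23=92, R→Amber 7·24=168, S→Red 8·25=200. Service 475; fixed 678; total 1153.
Difference: |1059 − 1153| = 94.

Option 1 is cheaper by 94.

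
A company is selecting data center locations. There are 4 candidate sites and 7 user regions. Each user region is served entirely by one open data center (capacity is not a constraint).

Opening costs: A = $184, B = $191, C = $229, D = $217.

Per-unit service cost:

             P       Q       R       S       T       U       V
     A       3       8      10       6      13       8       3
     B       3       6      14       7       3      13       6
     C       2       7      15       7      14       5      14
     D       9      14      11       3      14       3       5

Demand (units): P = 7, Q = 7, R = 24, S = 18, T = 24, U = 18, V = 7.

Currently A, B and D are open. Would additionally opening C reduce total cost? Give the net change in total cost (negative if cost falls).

No — net change +222 (cost rises by 222).

Current service cost with {A, B, D}: 504.
Adding C: each user region re-picks its cheapest; new service cost 497, saving 7.
Extra fixed cost: 229. Net change = 229 − 7 = 222.
(Totals: 1096 → 1318.)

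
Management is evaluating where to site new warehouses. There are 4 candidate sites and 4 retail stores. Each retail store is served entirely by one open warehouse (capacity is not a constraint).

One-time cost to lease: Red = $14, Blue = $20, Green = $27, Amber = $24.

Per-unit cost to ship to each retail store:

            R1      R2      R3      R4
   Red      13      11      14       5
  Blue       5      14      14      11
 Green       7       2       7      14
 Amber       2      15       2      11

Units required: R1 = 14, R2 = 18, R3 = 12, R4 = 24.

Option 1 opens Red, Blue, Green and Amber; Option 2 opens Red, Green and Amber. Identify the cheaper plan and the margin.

Option 1: {Red, Blue, Green, Amber}: R1→Amber 2·14=28, R2→Green 2·18=36, R3→Amber 2·12=24, R4→Red 5·24=120. Service 208; fixed 85; total 293.
Option 2: {Red, Green, Amber}: R1→Amber 2·14=28, R2→Green 2·18=36, R3→Amber 2·12=24, R4→Red 5·24=120. Service 208; fixed 65; total 273.
Difference: |293 − 273| = 20.

Option 2 is cheaper by 20.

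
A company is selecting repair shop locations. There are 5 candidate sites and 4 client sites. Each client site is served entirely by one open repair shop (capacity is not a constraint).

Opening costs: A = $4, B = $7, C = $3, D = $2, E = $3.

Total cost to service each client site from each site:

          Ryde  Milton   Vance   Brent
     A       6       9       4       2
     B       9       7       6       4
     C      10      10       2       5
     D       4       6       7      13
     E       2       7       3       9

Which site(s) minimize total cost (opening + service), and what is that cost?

Open A and E; minimum total cost 21.

For any fixed open set, each client site goes to its cheapest open site; total = fixed + service.
{A, E}: Ryde→E 2, Milton→E 7, Vance→E 3, Brent→A 2. Service 14; fixed 7; total 21.
{A, D}: service 16 + fixed 6 = 22
{A, D, E}: Ryde→E 2, Milton→D 6, Vance→E 3, Brent→A 2. Service 13; fixed 9; total 22.
{A, B, C, D, E}: Ryde→E 2, Milton→D 6, Vance→C 2, Brent→A 2. Service 12; fixed 19; total 31.
No other subset beats 21.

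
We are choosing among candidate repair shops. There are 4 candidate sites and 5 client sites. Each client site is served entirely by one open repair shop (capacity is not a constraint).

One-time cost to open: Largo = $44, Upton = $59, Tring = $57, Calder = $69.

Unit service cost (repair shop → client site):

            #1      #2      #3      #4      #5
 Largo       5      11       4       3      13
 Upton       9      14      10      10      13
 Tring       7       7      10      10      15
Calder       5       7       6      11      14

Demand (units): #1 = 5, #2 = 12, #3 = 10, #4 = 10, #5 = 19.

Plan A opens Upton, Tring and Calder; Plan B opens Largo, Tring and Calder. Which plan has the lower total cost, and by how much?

Plan B is cheaper by 105.

Plan A: {Upton, Tring, Calder}: #1→Calder 5·5=25, #2→Tring 7·12=84, #3→Calder 6·10=60, #4→Upton 10·10=100, #5→Upton 13·19=247. Service 516; fixed 185; total 701.
Plan B: {Largo, Tring, Calder}: #1→Largo 5·5=25, #2→Tring 7·12=84, #3→Largo 4·10=40, #4→Largo 3·10=30, #5→Largo 13·19=247. Service 426; fixed 170; total 596.
Difference: |701 − 596| = 105.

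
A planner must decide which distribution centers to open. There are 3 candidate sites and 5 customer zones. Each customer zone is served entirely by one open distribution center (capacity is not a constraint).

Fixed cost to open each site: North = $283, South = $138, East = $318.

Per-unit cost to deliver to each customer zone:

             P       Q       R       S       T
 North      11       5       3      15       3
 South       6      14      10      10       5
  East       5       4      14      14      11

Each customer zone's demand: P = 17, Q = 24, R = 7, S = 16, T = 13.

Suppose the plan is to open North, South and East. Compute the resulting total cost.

Each customer zone is assigned to its cheapest site among the open ones.
{North, South, East}: P→East 5·17=85, Q→East 4·24=96, R→North 3·7=21, S→South 10·16=160, T→North 3·13=39. Service 401; fixed 739; total 1140.

Total cost: 1140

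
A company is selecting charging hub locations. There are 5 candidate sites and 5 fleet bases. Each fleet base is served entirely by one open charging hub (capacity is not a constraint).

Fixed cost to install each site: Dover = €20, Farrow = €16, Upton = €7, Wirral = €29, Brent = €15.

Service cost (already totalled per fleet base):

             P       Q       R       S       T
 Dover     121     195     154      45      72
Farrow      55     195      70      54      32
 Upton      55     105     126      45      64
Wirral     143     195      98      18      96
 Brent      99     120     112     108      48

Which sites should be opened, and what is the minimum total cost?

For any fixed open set, each fleet base goes to its cheapest open site; total = fixed + service.
{Farrow, Upton}: P→Farrow 55, Q→Upton 105, R→Farrow 70, S→Upton 45, T→Farrow 32. Service 307; fixed 23; total 330.
{Farrow, Upton, Wirral}: service 280 + fixed 52 = 332
{Farrow, Upton, Brent}: P→Farrow 55, Q→Upton 105, R→Farrow 70, S→Upton 45, T→Farrow 32. Service 307; fixed 38; total 345.
{Dover, Farrow, Upton, Wirral, Brent}: service 280 + fixed 87 = 367
No other subset beats 330.

Open Farrow and Upton; minimum total cost 330.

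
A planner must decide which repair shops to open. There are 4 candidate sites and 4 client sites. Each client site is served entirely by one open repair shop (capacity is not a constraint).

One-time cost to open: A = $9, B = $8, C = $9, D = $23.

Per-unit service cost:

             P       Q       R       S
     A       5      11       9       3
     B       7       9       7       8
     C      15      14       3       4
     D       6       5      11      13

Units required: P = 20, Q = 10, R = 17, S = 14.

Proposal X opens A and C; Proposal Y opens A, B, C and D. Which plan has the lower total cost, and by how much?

Proposal X: {A, C}: P→A 5·20=100, Q→A 11·10=110, R→C 3·17=51, S→A 3·14=42. Service 303; fixed 18; total 321.
Proposal Y: {A, B, C, D}: P→A 5·20=100, Q→D 5·10=50, R→C 3·17=51, S→A 3·14=42. Service 243; fixed 49; total 292.
Difference: |321 − 292| = 29.

Proposal Y is cheaper by 29.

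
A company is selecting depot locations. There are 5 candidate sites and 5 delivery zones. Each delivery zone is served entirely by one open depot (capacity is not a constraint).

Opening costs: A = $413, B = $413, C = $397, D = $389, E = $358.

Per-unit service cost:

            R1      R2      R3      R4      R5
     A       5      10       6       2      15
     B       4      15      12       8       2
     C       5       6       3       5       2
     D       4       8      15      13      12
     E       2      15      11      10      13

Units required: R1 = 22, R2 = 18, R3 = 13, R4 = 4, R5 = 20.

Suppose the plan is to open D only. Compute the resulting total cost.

Total cost: 1108

Each delivery zone is assigned to its cheapest site among the open ones.
{D}: R1→D 4·22=88, R2→D 8·18=144, R3→D 15·13=195, R4→D 13·4=52, R5→D 12·20=240. Service 719; fixed 389; total 1108.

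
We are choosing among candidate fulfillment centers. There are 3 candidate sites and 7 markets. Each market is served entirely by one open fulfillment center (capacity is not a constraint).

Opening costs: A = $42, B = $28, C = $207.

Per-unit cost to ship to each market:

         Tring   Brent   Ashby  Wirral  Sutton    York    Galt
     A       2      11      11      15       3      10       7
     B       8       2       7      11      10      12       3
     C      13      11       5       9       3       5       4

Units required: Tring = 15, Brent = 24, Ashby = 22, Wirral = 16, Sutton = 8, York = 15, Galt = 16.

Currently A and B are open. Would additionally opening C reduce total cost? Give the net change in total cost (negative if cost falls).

Current service cost with {A, B}: 630.
Adding C: each market re-picks its cheapest; new service cost 479, saving 151.
Extra fixed cost: 207. Net change = 207 − 151 = 56.
(Totals: 700 → 756.)

No — net change +56 (cost rises by 56).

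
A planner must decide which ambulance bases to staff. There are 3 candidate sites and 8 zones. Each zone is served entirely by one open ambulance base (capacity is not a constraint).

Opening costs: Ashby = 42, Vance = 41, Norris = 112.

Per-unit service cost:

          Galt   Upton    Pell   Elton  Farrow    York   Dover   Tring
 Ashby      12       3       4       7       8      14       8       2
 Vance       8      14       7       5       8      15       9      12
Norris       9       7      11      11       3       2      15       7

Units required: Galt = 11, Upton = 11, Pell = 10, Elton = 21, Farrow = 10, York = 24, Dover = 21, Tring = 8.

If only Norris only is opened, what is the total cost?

Total cost: 1078

Each zone is assigned to its cheapest site among the open ones.
{Norris}: Galt→Norris 9·11=99, Upton→Norris 7·11=77, Pell→Norris 11·10=110, Elton→Norris 11·21=231, Farrow→Norris 3·10=30, York→Norris 2·24=48, Dover→Norris 15·21=315, Tring→Norris 7·8=56. Service 966; fixed 112; total 1078.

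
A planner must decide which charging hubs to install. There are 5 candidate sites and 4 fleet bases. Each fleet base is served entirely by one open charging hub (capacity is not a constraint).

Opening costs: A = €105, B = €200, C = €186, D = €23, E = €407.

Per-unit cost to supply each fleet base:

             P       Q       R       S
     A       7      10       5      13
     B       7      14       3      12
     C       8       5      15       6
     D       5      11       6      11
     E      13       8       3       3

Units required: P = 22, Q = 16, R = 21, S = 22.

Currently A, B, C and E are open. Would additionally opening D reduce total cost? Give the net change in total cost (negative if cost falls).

Current service cost with {A, B, C, E}: 363.
Adding D: each fleet base re-picks its cheapest; new service cost 319, saving 44.
Extra fixed cost: 23. Net change = 23 − 44 = -21.
(Totals: 1261 → 1240.)

Yes — net change −21 (cost falls by 21).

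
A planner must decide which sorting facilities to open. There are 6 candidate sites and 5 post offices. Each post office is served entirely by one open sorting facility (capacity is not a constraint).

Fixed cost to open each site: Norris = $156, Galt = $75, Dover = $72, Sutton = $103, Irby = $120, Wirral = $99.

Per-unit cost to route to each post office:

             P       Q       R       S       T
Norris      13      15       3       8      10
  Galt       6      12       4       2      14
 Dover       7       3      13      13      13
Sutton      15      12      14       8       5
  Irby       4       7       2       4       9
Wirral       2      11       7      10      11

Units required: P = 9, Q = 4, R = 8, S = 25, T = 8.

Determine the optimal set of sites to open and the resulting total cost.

Open Galt only; minimum total cost 371.

For any fixed open set, each post office goes to its cheapest open site; total = fixed + service.
{Galt}: P→Galt 6·9=54, Q→Galt 12·4=48, R→Galt 4·8=32, S→Galt 2·25=50, T→Galt 14·8=112. Service 296; fixed 75; total 371.
{Irby}: service 252 + fixed 120 = 372
{Galt, Irby}: service 202 + fixed 195 = 397
{Norris, Galt, Dover, Sutton, Irby, Wirral}: P→Wirral 2·9=18, Q→Dover 3·4=12, R→Irby 2·8=16, S→Galt 2·25=50, T→Sutton 5·8=40. Service 136; fixed 625; total 761.
No other subset beats 371.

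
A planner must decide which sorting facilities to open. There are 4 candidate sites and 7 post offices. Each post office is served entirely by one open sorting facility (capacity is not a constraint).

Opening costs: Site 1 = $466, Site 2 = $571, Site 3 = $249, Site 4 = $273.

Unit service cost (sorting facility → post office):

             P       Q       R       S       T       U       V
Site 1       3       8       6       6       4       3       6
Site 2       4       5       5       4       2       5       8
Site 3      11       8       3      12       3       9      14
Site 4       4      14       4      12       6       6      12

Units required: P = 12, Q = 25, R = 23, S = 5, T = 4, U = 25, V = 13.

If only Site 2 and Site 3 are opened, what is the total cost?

Each post office is assigned to its cheapest site among the open ones.
{Site 2, Site 3}: P→Site 2 4·12=48, Q→Site 2 5·25=125, R→Site 3 3·23=69, S→Site 2 4·5=20, T→Site 2 2·4=8, U→Site 2 5·25=125, V→Site 2 8·13=104. Service 499; fixed 820; total 1319.

Total cost: 1319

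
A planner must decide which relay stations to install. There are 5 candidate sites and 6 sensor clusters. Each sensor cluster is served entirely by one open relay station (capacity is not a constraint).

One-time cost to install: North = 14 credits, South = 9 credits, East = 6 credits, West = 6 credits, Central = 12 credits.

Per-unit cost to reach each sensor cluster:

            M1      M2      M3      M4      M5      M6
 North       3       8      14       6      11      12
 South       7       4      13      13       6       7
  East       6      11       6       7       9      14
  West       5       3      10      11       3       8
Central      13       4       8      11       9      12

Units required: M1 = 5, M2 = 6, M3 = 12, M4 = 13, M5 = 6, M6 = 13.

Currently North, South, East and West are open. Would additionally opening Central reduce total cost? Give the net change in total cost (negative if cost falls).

Current service cost with {North, South, East, West}: 292.
Adding Central: each sensor cluster re-picks its cheapest; new service cost 292, saving 0.
Extra fixed cost: 12. Net change = 12 − 0 = 12.
(Totals: 327 → 339.)

No — net change +12 (cost rises by 12).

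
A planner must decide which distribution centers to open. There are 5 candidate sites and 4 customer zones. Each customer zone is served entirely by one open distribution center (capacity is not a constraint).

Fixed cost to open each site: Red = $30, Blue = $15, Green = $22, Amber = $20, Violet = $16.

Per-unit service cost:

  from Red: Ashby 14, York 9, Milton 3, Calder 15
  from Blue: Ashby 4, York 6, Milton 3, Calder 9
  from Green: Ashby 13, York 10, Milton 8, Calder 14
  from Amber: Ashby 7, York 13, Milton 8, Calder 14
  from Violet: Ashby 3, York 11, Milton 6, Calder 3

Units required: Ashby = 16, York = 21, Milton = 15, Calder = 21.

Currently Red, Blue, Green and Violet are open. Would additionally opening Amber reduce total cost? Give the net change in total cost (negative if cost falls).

No — net change +20 (cost rises by 20).

Current service cost with {Red, Blue, Green, Violet}: 282.
Adding Amber: each customer zone re-picks its cheapest; new service cost 282, saving 0.
Extra fixed cost: 20. Net change = 20 − 0 = 20.
(Totals: 365 → 385.)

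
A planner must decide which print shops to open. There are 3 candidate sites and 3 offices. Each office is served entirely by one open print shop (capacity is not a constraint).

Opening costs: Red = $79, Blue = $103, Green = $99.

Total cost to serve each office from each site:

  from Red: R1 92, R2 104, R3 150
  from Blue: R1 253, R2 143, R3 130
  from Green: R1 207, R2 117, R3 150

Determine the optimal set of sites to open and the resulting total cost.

Open Red only; minimum total cost 425.

For any fixed open set, each office goes to its cheapest open site; total = fixed + service.
{Red}: R1→Red 92, R2→Red 104, R3→Red 150. Service 346; fixed 79; total 425.
{Red, Blue}: R1→Red 92, R2→Red 104, R3→Blue 130. Service 326; fixed 182; total 508.
{Red, Green}: R1→Red 92, R2→Red 104, R3→Red 150. Service 346; fixed 178; total 524.
{Red, Blue, Green}: R1→Red 92, R2→Red 104, R3→Blue 130. Service 326; fixed 281; total 607.
No other subset beats 425.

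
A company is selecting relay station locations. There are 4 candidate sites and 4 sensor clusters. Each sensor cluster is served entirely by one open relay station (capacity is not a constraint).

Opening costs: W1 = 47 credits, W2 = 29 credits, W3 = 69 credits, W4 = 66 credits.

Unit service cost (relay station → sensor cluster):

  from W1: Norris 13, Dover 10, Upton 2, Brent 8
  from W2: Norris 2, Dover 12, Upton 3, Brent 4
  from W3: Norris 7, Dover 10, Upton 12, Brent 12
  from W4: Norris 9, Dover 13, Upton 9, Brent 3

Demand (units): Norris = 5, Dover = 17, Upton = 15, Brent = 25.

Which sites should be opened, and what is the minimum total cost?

Open W1 and W2; minimum total cost 386.

For any fixed open set, each sensor cluster goes to its cheapest open site; total = fixed + service.
{W1, W2}: Norris→W2 2·5=10, Dover→W1 10·17=170, Upton→W1 2·15=30, Brent→W2 4·25=100. Service 310; fixed 76; total 386.
{W2}: Norris→W2 2·5=10, Dover→W2 12·17=204, Upton→W2 3·15=45, Brent→W2 4·25=100. Service 359; fixed 29; total 388.
{W2, W3}: service 325 + fixed 98 = 423
{W1, W2, W3, W4}: Norris→W2 2·5=10, Dover→W1 10·17=170, Upton→W1 2·15=30, Brent→W4 3·25=75. Service 285; fixed 211; total 496.
No other subset beats 386.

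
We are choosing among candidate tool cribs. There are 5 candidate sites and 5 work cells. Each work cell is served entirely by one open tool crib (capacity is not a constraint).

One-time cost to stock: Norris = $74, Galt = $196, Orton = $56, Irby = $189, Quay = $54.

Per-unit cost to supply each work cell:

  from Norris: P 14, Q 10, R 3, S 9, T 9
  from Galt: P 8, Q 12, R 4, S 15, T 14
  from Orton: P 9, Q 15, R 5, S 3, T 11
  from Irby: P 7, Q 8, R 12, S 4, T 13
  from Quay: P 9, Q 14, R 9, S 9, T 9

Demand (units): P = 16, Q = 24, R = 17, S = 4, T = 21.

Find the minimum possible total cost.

For any fixed open set, each work cell goes to its cheapest open site; total = fixed + service.
{Norris, Orton}: P→Orton 9·16=144, Q→Norris 10·24=240, R→Norris 3·17=51, S→Orton 3·4=12, T→Norris 9·21=189. Service 636; fixed 130; total 766.
{Norris, Quay}: service 660 + fixed 128 = 788
{Norris}: P→Norris 14·16=224, Q→Norris 10·24=240, R→Norris 3·17=51, S→Norris 9·4=36, T→Norris 9·21=189. Service 740; fixed 74; total 814.
{Norris, Galt, Orton, Irby, Quay}: P→Irby 7·16=112, Q→Irby 8·24=192, R→Norris 3·17=51, S→Orton 3·4=12, T→Norris 9·21=189. Service 556; fixed 569; total 1125.
No other subset beats 766.

Minimum total cost: 766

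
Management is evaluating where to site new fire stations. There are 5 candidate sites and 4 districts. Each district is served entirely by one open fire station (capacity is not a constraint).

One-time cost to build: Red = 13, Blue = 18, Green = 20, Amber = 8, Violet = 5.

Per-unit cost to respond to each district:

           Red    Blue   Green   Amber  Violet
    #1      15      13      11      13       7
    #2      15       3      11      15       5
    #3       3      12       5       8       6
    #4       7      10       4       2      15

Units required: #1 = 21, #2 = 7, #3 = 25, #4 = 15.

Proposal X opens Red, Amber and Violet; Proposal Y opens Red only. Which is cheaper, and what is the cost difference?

Proposal X: {Red, Amber, Violet}: #1→Violet 7·21=147, #2→Violet 5·7=35, #3→Red 3·25=75, #4→Amber 2·15=30. Service 287; fixed 26; total 313.
Proposal Y: {Red}: #1→Red 15·21=315, #2→Red 15·7=105, #3→Red 3·25=75, #4→Red 7·15=105. Service 600; fixed 13; total 613.
Difference: |313 − 613| = 300.

Proposal X is cheaper by 300.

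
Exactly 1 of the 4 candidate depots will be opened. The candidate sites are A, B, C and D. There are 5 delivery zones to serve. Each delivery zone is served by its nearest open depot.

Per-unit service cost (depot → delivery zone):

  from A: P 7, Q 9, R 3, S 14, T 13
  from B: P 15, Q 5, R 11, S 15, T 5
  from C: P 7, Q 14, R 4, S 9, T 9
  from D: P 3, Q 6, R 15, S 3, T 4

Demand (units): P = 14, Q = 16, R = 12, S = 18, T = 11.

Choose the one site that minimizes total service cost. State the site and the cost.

Choose D only; total service cost 416.

With exactly 1 open, each delivery zone uses its cheapest among the chosen.
{D}: P→D 3·14=42, Q→D 6·16=96, R→D 15·12=180, S→D 3·18=54, T→D 4·11=44. Service cost 416.
{C}: service cost 631
{A}: service cost 673
Among all 4 size-1 choices, {D} is lowest.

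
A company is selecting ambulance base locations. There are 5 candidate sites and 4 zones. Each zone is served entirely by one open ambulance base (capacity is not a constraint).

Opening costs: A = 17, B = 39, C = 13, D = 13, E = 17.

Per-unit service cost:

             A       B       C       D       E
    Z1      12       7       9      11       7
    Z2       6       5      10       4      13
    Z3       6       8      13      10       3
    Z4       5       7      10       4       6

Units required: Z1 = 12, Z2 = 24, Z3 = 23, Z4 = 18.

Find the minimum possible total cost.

Minimum total cost: 351

For any fixed open set, each zone goes to its cheapest open site; total = fixed + service.
{D, E}: Z1→E 7·12=84, Z2→D 4·24=96, Z3→E 3·23=69, Z4→D 4·18=72. Service 321; fixed 30; total 351.
{C, D, E}: service 321 + fixed 43 = 364
{A, D, E}: service 321 + fixed 47 = 368
{A, B, C, D, E}: service 321 + fixed 99 = 420
No other subset beats 351.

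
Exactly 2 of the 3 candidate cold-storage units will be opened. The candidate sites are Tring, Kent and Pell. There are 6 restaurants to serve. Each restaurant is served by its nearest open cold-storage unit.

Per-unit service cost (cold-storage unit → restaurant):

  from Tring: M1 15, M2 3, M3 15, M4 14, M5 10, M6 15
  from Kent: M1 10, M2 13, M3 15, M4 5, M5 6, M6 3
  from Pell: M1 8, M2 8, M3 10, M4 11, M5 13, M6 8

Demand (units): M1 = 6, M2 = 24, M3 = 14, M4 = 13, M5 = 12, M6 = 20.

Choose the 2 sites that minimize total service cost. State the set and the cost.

Choose Tring and Kent; total service cost 539.

With exactly 2 open, each restaurant uses its cheapest among the chosen.
{Tring, Kent}: M1→Kent 10·6=60, M2→Tring 3·24=72, M3→Tring 15·14=210, M4→Kent 5·13=65, M5→Kent 6·12=72, M6→Kent 3·20=60. Service cost 539.
{Kent, Pell}: service cost 577
{Tring, Pell}: service cost 683
Among all 3 size-2 choices, {Tring, Kent} is lowest.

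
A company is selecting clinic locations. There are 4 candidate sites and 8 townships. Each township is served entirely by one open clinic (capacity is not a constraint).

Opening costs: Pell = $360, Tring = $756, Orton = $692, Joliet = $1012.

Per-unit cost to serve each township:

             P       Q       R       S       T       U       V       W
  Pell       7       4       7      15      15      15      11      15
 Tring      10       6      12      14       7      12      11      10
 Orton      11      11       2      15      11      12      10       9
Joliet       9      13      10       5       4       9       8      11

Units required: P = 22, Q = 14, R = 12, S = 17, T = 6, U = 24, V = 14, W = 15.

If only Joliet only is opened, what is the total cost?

Each township is assigned to its cheapest site among the open ones.
{Joliet}: P→Joliet 9·22=198, Q→Joliet 13·14=182, R→Joliet 10·12=120, S→Joliet 5·17=85, T→Joliet 4·6=24, U→Joliet 9·24=216, V→Joliet 8·14=112, W→Joliet 11·15=165. Service 1102; fixed 1012; total 2114.

Total cost: 2114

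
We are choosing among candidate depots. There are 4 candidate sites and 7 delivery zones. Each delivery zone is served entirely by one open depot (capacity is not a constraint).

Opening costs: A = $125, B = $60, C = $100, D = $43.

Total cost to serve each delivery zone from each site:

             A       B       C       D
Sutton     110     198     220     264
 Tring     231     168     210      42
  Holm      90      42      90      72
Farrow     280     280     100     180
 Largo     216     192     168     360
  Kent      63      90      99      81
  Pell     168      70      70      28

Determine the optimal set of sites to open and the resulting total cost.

For any fixed open set, each delivery zone goes to its cheapest open site; total = fixed + service.
{A, C, D}: Sutton→A 110, Tring→D 42, Holm→D 72, Farrow→C 100, Largo→C 168, Kent→A 63, Pell→D 28. Service 583; fixed 268; total 851.
{C, D}: Sutton→C 220, Tring→D 42, Holm→D 72, Farrow→C 100, Largo→C 168, Kent→D 81, Pell→D 28. Service 711; fixed 143; total 854.
{B, C, D}: service 659 + fixed 203 = 862
{A, B, C, D}: service 553 + fixed 328 = 881
No other subset beats 851.

Open A, C and D; minimum total cost 851.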